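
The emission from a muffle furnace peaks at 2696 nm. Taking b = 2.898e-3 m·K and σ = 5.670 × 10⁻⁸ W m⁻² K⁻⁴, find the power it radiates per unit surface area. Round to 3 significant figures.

Wien's law: T = b/λ_max = 2.898×10⁻³/2.696×10⁻⁶ = 1074.93 K.
Then I = σT⁴ = 5.670×10⁻⁸×(1074.93)⁴ = 7.57×10⁴ W/m².

I ≈ 7.57×10⁴ W/m²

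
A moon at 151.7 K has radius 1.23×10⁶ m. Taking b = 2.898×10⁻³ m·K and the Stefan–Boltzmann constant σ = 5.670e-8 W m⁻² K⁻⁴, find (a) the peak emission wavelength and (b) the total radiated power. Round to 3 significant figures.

λ_max ≈ 19.1 μm; P ≈ 5.71×10¹⁴ W

(a) λ_max = b/T = 2.898×10⁻³/151.7 = 1.910×10⁻⁵ m = 19.1 μm.
Surface area A = 4πR² = 4π(1.23×10⁶ m)² = 1.90117×10¹³ m².
(b) P = σAT⁴ = 5.670×10⁻⁸×1.90117×10¹³×(151.7)⁴ = 5.71×10¹⁴ W.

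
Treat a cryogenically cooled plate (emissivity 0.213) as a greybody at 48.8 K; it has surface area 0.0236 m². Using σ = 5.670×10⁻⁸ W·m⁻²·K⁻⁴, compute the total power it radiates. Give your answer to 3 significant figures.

P ≈ 1.62×10⁻³ W

Area A = 0.0236 m².
P = εσAT⁴ = 0.213 × 5.670×10⁻⁸ × 0.0236 × (48.8)⁴ = 1.62×10⁻³ W.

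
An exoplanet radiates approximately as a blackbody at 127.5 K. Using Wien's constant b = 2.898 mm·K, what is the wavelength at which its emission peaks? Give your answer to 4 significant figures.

λ_max ≈ 22.73 μm

Wien's displacement law: λ_max = b/T = (2.898×10⁻³ m·K)/(127.5 K) = 2.2729×10⁻⁵ m.
That is 22.73 μm, in the infrared range.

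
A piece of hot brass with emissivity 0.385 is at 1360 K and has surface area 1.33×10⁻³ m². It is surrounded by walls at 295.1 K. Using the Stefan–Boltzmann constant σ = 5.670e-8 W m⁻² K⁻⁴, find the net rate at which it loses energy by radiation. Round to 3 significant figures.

Net loss ≈ 99.1 W

Area A = 1.33×10⁻³ m².
Net radiated power P_net = εσA(T⁴ − T₀⁴) = 0.385×5.670×10⁻⁸×1.33×10⁻³×(1360⁴ − 295.1⁴).
T⁴ − T₀⁴ = 3.42102×10¹² − 7.58362×10⁹ = 3.41344×10¹² K⁴, so P_net = 99.1 W.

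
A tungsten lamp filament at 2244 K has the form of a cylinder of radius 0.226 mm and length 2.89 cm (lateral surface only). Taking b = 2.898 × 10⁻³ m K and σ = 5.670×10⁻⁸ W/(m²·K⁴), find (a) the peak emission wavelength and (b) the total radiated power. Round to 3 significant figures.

λ_max ≈ 1.29×10³ nm; P ≈ 59.0 W

(a) λ_max = b/T = 2.898×10⁻³/2244 = 1.291×10⁻⁶ m = 1.29×10³ nm.
Lateral area A = 2πrL = 2π×2.26×10⁻⁴×0.0289 = 4.10380×10⁻⁵ m².
(b) P = σAT⁴ = 5.670×10⁻⁸×4.10380×10⁻⁵×(2244)⁴ = 59.0 W.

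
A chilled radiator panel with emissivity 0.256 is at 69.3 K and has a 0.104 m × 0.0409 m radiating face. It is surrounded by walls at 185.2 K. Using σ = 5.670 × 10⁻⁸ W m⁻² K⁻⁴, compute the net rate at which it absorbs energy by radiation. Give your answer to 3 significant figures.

Area A = 0.104 × 0.0409 = 4.2536×10⁻³ m².
Net radiated power P_net = εσA(T⁴ − T₀⁴) = 0.256×5.670×10⁻⁸×4.2536×10⁻³×(69.3⁴ − 185.2⁴).
T⁴ − T₀⁴ = 2.30639×10⁷ − 1.17642×10⁹ = -1.15336×10⁹ K⁴, so P_net = -0.0712 W — negative, meaning a net gain of 0.0712 W.

Net gain ≈ 0.0712 W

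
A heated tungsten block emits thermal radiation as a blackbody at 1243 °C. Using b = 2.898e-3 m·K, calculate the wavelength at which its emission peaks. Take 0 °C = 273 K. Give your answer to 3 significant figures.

λ_max ≈ 1.91×10³ nm

T = 1243 °C + 273 = 1516 K.
Wien's displacement law: λ_max = b/T = (2.898×10⁻³ m·K)/(1516 K) = 1.912×10⁻⁶ m.
That is 1.91×10³ nm, in the infrared range.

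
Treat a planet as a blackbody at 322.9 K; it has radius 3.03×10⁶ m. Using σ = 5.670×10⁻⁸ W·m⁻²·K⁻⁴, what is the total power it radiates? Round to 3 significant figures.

Surface area A = 4πR² = 4π(3.03×10⁶ m)² = 1.15371×10¹⁴ m².
P = σAT⁴ = 5.670×10⁻⁸ × 1.15371×10¹⁴ × (322.9)⁴ = 7.11×10¹⁶ W.

P ≈ 7.11×10¹⁶ W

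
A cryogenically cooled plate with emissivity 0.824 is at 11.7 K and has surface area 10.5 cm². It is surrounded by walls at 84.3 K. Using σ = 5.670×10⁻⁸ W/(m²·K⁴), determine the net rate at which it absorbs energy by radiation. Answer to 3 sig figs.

Net gain ≈ 2.48×10⁻³ W

Area A = 10.5 cm² = 1.05×10⁻³ m².
Net radiated power P_net = εσA(T⁴ − T₀⁴) = 0.824×5.670×10⁻⁸×1.05×10⁻³×(11.7⁴ − 84.3⁴).
T⁴ − T₀⁴ = 18738.9 − 5.05022×10⁷ = -5.04835×10⁷ K⁴, so P_net = -2.48×10⁻³ W — negative, meaning a net gain of 2.48×10⁻³ W.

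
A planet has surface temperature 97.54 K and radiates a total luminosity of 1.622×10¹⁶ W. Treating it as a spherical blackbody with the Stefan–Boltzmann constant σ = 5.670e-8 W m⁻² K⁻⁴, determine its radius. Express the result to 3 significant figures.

R ≈ 1.59×10⁷ m

L = 4πR²σT⁴ ⇒ R = √(L/(4πσT⁴)).
σT⁴ = 5.13232 W/m², so R = √(1.622×10¹⁶/(4π×5.13232)) = 1.59×10⁷ m.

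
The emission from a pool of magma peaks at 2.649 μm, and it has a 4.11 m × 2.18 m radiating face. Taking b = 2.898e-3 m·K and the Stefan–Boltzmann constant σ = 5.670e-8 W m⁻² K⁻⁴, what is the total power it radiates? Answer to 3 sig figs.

P ≈ 7.28×10⁵ W

Wien's law: T = b/λ_max = 2.898×10⁻³/2.649×10⁻⁶ = 1094.00 K.
Area A = 4.11 × 2.18 = 8.9598 m².
Then P = σAT⁴ = 5.670×10⁻⁸×8.9598×(1094.00)⁴ = 7.28×10⁵ W.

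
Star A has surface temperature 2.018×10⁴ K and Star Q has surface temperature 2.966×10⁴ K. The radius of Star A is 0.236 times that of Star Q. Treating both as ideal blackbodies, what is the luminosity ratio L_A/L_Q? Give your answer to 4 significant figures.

L_A/L_Q ≈ 0.01194

L ∝ R²T⁴, so L_A/L_Q = (R_A/R_Q)²(T_A/T_Q)⁴ = (0.236)² × (2.018×10⁴/2.966×10⁴)⁴ = 0.055696 × 0.214289 = 0.01194.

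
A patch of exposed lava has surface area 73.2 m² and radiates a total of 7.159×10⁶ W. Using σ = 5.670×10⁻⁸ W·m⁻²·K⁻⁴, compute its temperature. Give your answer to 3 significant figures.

Area A = 73.2 m².
P = σAT⁴ ⇒ T = (P/(σA))^(1/4) = (7.159×10⁶/(5.670×10⁻⁸×73.2))^(1/4) = 1.15×10³ K.

T ≈ 1.15×10³ K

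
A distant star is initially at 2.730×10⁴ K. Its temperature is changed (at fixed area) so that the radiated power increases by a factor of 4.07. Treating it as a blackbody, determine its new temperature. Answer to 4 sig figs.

T₂ ≈ 3.878×10⁴ K

P ∝ T⁴, so T₂/T₁ = (P₂/P₁)^(1/4) = (4.07)^(1/4) = 1.42036.
T₂ = 2.730×10⁴ × 1.42036 = 3.878×10⁴ K.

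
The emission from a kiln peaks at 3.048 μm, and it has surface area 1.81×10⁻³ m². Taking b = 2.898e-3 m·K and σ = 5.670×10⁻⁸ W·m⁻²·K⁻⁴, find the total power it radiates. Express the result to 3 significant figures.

Wien's law: T = b/λ_max = 2.898×10⁻³/3.048×10⁻⁶ = 950.787 K.
Area A = 1.81×10⁻³ m².
Then P = σAT⁴ = 5.670×10⁻⁸×1.81×10⁻³×(950.787)⁴ = 83.9 W.

P ≈ 83.9 W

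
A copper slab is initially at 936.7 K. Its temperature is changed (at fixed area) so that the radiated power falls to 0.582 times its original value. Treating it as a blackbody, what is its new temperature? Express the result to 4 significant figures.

P ∝ T⁴, so T₂/T₁ = (P₂/P₁)^(1/4) = (0.582)^(1/4) = 0.873435.
T₂ = 936.7 × 0.873435 = 818.1 K.

T₂ ≈ 818.1 K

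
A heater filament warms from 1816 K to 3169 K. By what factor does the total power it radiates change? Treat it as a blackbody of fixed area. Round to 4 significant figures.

P ∝ T⁴, so P₂/P₁ = (T₂/T₁)⁴ = (3169/1816)⁴ = (1.74504)⁴ = 9.273.

P₂/P₁ ≈ 9.273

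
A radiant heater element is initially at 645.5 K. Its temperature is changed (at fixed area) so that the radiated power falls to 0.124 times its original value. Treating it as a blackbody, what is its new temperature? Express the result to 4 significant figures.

P ∝ T⁴, so T₂/T₁ = (P₂/P₁)^(1/4) = (0.124)^(1/4) = 0.593411.
T₂ = 645.5 × 0.593411 = 383.0 K.

T₂ ≈ 383.0 K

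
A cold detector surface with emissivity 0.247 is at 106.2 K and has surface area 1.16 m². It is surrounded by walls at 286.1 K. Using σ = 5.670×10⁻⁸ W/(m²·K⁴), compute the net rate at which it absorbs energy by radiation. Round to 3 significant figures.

Area A = 1.16 m².
Net radiated power P_net = εσA(T⁴ − T₀⁴) = 0.247×5.670×10⁻⁸×1.16×(106.2⁴ − 286.1⁴).
T⁴ − T₀⁴ = 1.27203×10⁸ − 6.69995×10⁹ = -6.57275×10⁹ K⁴, so P_net = -107 W — negative, meaning a net gain of 107 W.

Net gain ≈ 107 W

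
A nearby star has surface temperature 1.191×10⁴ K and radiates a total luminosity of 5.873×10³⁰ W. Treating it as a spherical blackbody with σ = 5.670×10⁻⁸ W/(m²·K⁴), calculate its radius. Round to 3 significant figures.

R ≈ 2.02×10¹⁰ m

L = 4πR²σT⁴ ⇒ R = √(L/(4πσT⁴)).
σT⁴ = 1.14085×10⁹ W/m², so R = √(5.873×10³⁰/(4π×1.14085×10⁹)) = 2.02×10¹⁰ m.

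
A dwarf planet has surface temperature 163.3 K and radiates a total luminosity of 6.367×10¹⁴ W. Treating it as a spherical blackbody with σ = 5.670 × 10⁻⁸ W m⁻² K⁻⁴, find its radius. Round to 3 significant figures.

R ≈ 1.12×10⁶ m

L = 4πR²σT⁴ ⇒ R = √(L/(4πσT⁴)).
σT⁴ = 40.3207 W/m², so R = √(6.367×10¹⁴/(4π×40.3207)) = 1.12×10⁶ m.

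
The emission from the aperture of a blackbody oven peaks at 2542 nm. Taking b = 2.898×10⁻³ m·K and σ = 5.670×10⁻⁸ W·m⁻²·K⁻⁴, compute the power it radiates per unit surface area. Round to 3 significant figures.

I ≈ 9.58×10⁴ W/m²

Wien's law: T = b/λ_max = 2.898×10⁻³/2.542×10⁻⁶ = 1140.05 K.
Then I = σT⁴ = 5.670×10⁻⁸×(1140.05)⁴ = 9.58×10⁴ W/m².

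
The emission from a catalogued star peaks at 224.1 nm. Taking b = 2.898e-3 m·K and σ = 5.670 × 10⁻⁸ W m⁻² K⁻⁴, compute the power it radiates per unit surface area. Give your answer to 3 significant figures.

I ≈ 1.59×10⁹ W/m²

Wien's law: T = b/λ_max = 2.898×10⁻³/2.241×10⁻⁷ = 12931.7 K.
Then I = σT⁴ = 5.670×10⁻⁸×(12931.7)⁴ = 1.59×10⁹ W/m².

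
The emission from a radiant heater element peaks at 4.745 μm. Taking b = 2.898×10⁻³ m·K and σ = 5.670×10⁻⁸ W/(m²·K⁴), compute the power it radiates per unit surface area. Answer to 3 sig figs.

I ≈ 7.89×10³ W/m²

Wien's law: T = b/λ_max = 2.898×10⁻³/4.745×10⁻⁶ = 610.748 K.
Then I = σT⁴ = 5.670×10⁻⁸×(610.748)⁴ = 7.89×10³ W/m².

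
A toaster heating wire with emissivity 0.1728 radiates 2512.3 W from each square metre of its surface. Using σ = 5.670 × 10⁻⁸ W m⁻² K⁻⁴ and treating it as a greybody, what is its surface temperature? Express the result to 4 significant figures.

I = εσT⁴, so T = (I/εσ)^(1/4) = (2512.3/(0.1728×5.670×10⁻⁸))^(1/4) = 711.6 K.

T ≈ 711.6 K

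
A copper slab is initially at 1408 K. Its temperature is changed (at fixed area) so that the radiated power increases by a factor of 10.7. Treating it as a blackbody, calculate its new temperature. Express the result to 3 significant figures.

T₂ ≈ 2.55×10³ K

P ∝ T⁴, so T₂/T₁ = (P₂/P₁)^(1/4) = (10.7)^(1/4) = 1.80861.
T₂ = 1408 × 1.80861 = 2.55×10³ K.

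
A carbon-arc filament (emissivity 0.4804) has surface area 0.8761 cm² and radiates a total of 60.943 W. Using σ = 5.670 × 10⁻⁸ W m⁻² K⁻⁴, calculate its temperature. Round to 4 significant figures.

Area A = 0.8761 cm² = 8.761×10⁻⁵ m².
P = εσAT⁴ ⇒ T = (P/(εσA))^(1/4) = (60.943/(0.4804×5.670×10⁻⁸×8.761×10⁻⁵))^(1/4) = 2248 K.

T ≈ 2248 K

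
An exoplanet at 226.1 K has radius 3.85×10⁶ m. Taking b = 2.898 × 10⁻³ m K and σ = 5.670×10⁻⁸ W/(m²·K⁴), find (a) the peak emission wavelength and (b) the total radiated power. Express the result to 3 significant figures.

λ_max ≈ 12.8 μm; P ≈ 2.76×10¹⁶ W

(a) λ_max = b/T = 2.898×10⁻³/226.1 = 1.282×10⁻⁵ m = 12.8 μm.
Surface area A = 4πR² = 4π(3.85×10⁶ m)² = 1.86265×10¹⁴ m².
(b) P = σAT⁴ = 5.670×10⁻⁸×1.86265×10¹⁴×(226.1)⁴ = 2.76×10¹⁶ W.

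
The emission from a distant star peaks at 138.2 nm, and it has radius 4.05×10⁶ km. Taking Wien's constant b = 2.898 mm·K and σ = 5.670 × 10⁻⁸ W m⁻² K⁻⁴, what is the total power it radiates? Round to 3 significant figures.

Wien's law: T = b/λ_max = 2.898×10⁻³/1.382×10⁻⁷ = 20969.6 K.
Surface area A = 4πR² = 4π(4.05×10⁹ m)² = 2.06120×10²⁰ m².
Then P = σAT⁴ = 5.670×10⁻⁸×2.06120×10²⁰×(20969.6)⁴ = 2.26×10³⁰ W.

P ≈ 2.26×10³⁰ W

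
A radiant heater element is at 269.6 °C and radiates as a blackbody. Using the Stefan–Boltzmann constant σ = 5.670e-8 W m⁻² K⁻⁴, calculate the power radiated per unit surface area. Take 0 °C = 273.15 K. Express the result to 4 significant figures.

T = 269.6 °C + 273.15 = 542.75 K.
Stefan–Boltzmann: I = σT⁴ = 5.670×10⁻⁸ × (542.75)⁴ = 4920 W/m².

I ≈ 4920 W/m²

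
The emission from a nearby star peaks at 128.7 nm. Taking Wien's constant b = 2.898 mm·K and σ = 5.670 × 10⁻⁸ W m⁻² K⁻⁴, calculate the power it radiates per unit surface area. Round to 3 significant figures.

Wien's law: T = b/λ_max = 2.898×10⁻³/1.287×10⁻⁷ = 22517.5 K.
Then I = σT⁴ = 5.670×10⁻⁸×(22517.5)⁴ = 1.46×10¹⁰ W/m².

I ≈ 1.46×10¹⁰ W/m²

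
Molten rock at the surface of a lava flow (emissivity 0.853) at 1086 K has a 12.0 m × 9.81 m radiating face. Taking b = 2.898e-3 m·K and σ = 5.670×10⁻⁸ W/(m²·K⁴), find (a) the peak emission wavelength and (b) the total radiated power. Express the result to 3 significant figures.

λ_max ≈ 2.67×10³ nm; P ≈ 7.92×10⁶ W

(a) λ_max = b/T = 2.898×10⁻³/1086 = 2.669×10⁻⁶ m = 2.67×10³ nm.
Area A = 12.0 × 9.81 = 117.72 m².
(b) P = εσAT⁴ = 0.853×5.670×10⁻⁸×117.72×(1086)⁴ = 7.92×10⁶ W.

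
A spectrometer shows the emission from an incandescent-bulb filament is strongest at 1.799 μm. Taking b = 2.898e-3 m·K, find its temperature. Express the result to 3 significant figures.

Wien's law gives T = b/λ_max = (2.898×10⁻³ m·K)/(1.799×10⁻⁶ m) = 1.61×10³ K.

T ≈ 1.61×10³ K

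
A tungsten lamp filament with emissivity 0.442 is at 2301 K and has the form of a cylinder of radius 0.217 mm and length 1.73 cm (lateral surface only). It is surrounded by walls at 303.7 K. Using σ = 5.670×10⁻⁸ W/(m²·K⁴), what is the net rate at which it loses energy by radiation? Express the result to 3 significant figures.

Lateral area A = 2πrL = 2π×2.17×10⁻⁴×0.0173 = 2.35877×10⁻⁵ m².
Net radiated power P_net = εσA(T⁴ − T₀⁴) = 0.442×5.670×10⁻⁸×2.35877×10⁻⁵×(2301⁴ − 303.7⁴).
T⁴ − T₀⁴ = 2.80328×10¹³ − 8.50705×10⁹ = 2.80243×10¹³ K⁴, so P_net = 16.6 W.

Net loss ≈ 16.6 W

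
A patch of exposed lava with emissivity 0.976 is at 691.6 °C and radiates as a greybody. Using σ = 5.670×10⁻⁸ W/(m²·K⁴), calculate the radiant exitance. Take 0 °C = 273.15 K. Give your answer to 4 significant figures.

I ≈ 4.794×10⁴ W/m²

T = 691.6 °C + 273.15 = 964.75 K.
Stefan–Boltzmann: I = εσT⁴ = 0.976 × 5.670×10⁻⁸ × (964.75)⁴ = 4.794×10⁴ W/m².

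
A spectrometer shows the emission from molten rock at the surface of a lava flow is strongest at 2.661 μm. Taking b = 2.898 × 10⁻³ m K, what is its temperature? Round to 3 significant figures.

Wien's law gives T = b/λ_max = (2.898×10⁻³ m·K)/(2.661×10⁻⁶ m) = 1.09×10³ K.

T ≈ 1.09×10³ K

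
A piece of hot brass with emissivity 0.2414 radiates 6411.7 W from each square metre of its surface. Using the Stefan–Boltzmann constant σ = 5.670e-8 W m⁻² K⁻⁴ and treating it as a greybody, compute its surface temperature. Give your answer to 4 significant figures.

T ≈ 827.3 K

I = εσT⁴, so T = (I/εσ)^(1/4) = (6411.7/(0.2414×5.670×10⁻⁸))^(1/4) = 827.3 K.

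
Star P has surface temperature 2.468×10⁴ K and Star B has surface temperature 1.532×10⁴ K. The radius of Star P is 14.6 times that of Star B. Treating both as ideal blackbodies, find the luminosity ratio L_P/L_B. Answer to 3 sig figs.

L ∝ R²T⁴, so L_P/L_B = (R_P/R_B)²(T_P/T_B)⁴ = (14.6)² × (2.468×10⁴/1.532×10⁴)⁴ = 213.16 × 6.73512 = 1.44×10³.

L_P/L_B ≈ 1.44×10³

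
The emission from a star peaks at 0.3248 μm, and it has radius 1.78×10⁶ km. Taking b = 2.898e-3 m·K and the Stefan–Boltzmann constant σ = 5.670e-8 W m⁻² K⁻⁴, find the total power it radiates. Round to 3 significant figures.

P ≈ 1.43×10²⁸ W

Wien's law: T = b/λ_max = 2.898×10⁻³/3.248×10⁻⁷ = 8922.41 K.
Surface area A = 4πR² = 4π(1.78×10⁹ m)² = 3.98153×10¹⁹ m².
Then P = σAT⁴ = 5.670×10⁻⁸×3.98153×10¹⁹×(8922.41)⁴ = 1.43×10²⁸ W.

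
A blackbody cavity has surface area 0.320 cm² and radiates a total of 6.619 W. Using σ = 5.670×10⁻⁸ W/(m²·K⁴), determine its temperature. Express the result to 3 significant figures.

Area A = 0.320 cm² = 3.20×10⁻⁵ m².
P = σAT⁴ ⇒ T = (P/(σA))^(1/4) = (6.619/(5.670×10⁻⁸×3.20×10⁻⁵))^(1/4) = 1.38×10³ K.

T ≈ 1.38×10³ K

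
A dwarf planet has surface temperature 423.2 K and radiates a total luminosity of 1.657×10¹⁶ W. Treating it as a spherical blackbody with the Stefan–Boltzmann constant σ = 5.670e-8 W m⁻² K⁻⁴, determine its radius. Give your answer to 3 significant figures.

R ≈ 8.51×10⁵ m

L = 4πR²σT⁴ ⇒ R = √(L/(4πσT⁴)).
σT⁴ = 1818.72 W/m², so R = √(1.657×10¹⁶/(4π×1818.72)) = 8.51×10⁵ m.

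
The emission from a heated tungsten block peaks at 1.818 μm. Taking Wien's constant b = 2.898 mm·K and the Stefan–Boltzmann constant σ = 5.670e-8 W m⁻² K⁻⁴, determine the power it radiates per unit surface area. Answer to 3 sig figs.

I ≈ 3.66×10⁵ W/m²

Wien's law: T = b/λ_max = 2.898×10⁻³/1.818×10⁻⁶ = 1594.06 K.
Then I = σT⁴ = 5.670×10⁻⁸×(1594.06)⁴ = 3.66×10⁵ W/m².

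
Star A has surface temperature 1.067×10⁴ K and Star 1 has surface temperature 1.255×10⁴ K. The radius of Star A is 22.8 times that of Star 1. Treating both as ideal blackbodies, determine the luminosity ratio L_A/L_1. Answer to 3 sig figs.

L_A/L_1 ≈ 272

L ∝ R²T⁴, so L_A/L_1 = (R_A/R_1)²(T_A/T_1)⁴ = (22.8)² × (1.067×10⁴/1.255×10⁴)⁴ = 519.84 × 0.522496 = 272.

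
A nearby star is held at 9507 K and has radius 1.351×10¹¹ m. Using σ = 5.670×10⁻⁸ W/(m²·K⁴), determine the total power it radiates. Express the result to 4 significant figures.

P ≈ 1.062×10³² W

Surface area A = 4πR² = 4π(1.351×10¹¹ m)² = 2.29362×10²³ m².
P = σAT⁴ = 5.670×10⁻⁸ × 2.29362×10²³ × (9507)⁴ = 1.062×10³² W.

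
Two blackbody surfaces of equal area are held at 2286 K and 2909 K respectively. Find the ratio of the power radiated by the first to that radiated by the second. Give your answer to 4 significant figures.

P₁/P₂ ≈ 0.3814

With equal areas, P₁/P₂ = (T₁/T₂)⁴ = (2286/2909)⁴ = 0.3814.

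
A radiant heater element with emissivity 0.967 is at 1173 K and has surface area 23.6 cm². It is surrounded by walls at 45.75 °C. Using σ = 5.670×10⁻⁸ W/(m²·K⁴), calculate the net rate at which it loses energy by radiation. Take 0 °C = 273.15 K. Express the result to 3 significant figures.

Surroundings: T = 45.75 °C + 273.15 = 318.90 K.
Area A = 23.6 cm² = 2.36×10⁻³ m².
Net radiated power P_net = εσA(T⁴ − T₀⁴) = 0.967×5.670×10⁻⁸×2.36×10⁻³×(1173⁴ − 318.90⁴).
T⁴ − T₀⁴ = 1.89318×10¹² − 1.03423×10¹⁰ = 1.88284×10¹² K⁴, so P_net = 244 W.

Net loss ≈ 244 W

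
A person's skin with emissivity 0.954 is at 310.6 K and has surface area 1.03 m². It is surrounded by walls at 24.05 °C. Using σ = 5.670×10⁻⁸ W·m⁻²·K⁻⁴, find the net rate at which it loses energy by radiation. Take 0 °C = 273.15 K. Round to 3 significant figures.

Net loss ≈ 83.9 W

Surroundings: T = 24.05 °C + 273.15 = 297.20 K.
Area A = 1.03 m².
Net radiated power P_net = εσA(T⁴ − T₀⁴) = 0.954×5.670×10⁻⁸×1.03×(310.6⁴ − 297.20⁴).
T⁴ − T₀⁴ = 9.30692×10⁹ − 7.80181×10⁹ = 1.50511×10⁹ K⁴, so P_net = 83.9 W.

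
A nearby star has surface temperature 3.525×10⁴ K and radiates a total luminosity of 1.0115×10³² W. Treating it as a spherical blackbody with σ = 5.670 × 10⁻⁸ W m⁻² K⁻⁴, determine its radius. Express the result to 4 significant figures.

L = 4πR²σT⁴ ⇒ R = √(L/(4πσT⁴)).
σT⁴ = 8.75426×10¹⁰ W/m², so R = √(1.0115×10³²/(4π×8.75426×10¹⁰)) = 9.589×10⁹ m.

R ≈ 9.589×10⁹ m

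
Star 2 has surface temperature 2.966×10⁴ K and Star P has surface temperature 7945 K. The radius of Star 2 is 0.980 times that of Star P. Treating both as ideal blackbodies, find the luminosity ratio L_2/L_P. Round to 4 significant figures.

L ∝ R²T⁴, so L_2/L_P = (R_2/R_P)²(T_2/T_P)⁴ = (0.980)² × (2.966×10⁴/7945)⁴ = 0.9604 × 194.227 = 186.5.

L_2/L_P ≈ 186.5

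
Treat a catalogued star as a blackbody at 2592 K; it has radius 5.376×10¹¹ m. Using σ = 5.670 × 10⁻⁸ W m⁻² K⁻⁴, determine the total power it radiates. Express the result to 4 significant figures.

P ≈ 9.295×10³⁰ W

Surface area A = 4πR² = 4π(5.376×10¹¹ m)² = 3.63185×10²⁴ m².
P = σAT⁴ = 5.670×10⁻⁸ × 3.63185×10²⁴ × (2592)⁴ = 9.295×10³⁰ W.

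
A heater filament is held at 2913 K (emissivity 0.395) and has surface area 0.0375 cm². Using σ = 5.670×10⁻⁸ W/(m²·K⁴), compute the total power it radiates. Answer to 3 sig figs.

Area A = 0.0375 cm² = 3.75×10⁻⁶ m².
P = εσAT⁴ = 0.395 × 5.670×10⁻⁸ × 3.75×10⁻⁶ × (2913)⁴ = 6.05 W.

P ≈ 6.05 W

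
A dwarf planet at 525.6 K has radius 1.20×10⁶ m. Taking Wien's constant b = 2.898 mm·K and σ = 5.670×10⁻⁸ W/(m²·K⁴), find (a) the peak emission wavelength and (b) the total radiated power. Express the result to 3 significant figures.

(a) λ_max = b/T = 2.898×10⁻³/525.6 = 5.514×10⁻⁶ m = 5.51 μm.
Surface area A = 4πR² = 4π(1.20×10⁶ m)² = 1.80956×10¹³ m².
(b) P = σAT⁴ = 5.670×10⁻⁸×1.80956×10¹³×(525.6)⁴ = 7.83×10¹⁶ W.

λ_max ≈ 5.51 μm; P ≈ 7.83×10¹⁶ W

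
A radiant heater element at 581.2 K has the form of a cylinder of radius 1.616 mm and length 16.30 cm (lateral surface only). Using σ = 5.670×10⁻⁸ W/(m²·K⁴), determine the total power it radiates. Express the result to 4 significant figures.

Lateral area A = 2πrL = 2π×1.616×10⁻³×0.1630 = 1.65504×10⁻³ m².
P = σAT⁴ = 5.670×10⁻⁸ × 1.65504×10⁻³ × (581.2)⁴ = 10.71 W.

P ≈ 10.71 W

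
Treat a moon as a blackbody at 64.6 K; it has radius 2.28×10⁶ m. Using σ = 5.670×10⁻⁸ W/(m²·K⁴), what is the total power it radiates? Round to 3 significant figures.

Surface area A = 4πR² = 4π(2.28×10⁶ m)² = 6.53250×10¹³ m².
P = σAT⁴ = 5.670×10⁻⁸ × 6.53250×10¹³ × (64.6)⁴ = 6.45×10¹³ W.

P ≈ 6.45×10¹³ W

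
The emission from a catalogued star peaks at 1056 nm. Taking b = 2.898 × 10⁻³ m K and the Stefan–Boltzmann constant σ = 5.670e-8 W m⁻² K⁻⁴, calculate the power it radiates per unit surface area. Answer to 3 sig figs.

I ≈ 3.22×10⁶ W/m²

Wien's law: T = b/λ_max = 2.898×10⁻³/1.056×10⁻⁶ = 2744.32 K.
Then I = σT⁴ = 5.670×10⁻⁸×(2744.32)⁴ = 3.22×10⁶ W/m².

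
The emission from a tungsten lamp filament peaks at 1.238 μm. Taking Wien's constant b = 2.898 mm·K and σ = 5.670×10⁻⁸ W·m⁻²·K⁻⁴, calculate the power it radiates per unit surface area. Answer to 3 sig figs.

I ≈ 1.70×10⁶ W/m²

Wien's law: T = b/λ_max = 2.898×10⁻³/1.238×10⁻⁶ = 2340.87 K.
Then I = σT⁴ = 5.670×10⁻⁸×(2340.87)⁴ = 1.70×10⁶ W/m².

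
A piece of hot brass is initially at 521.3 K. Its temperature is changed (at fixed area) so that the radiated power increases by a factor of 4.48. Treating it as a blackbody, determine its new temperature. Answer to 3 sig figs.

P ∝ T⁴, so T₂/T₁ = (P₂/P₁)^(1/4) = (4.48)^(1/4) = 1.45485.
T₂ = 521.3 × 1.45485 = 758 K.

T₂ ≈ 758 K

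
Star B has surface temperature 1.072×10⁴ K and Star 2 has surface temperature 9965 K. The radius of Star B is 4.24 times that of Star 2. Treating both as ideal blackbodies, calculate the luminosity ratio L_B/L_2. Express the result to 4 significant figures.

L ∝ R²T⁴, so L_B/L_2 = (R_B/R_2)²(T_B/T_2)⁴ = (4.24)² × (1.072×10⁴/9965)⁴ = 17.9776 × 1.33928 = 24.08.

L_B/L_2 ≈ 24.08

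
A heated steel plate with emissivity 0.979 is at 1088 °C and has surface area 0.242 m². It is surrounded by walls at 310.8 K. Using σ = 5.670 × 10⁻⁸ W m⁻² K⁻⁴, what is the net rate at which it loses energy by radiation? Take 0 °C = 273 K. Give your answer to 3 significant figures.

T = 1088 °C + 273 = 1361 K.
Area A = 0.242 m².
Net radiated power P_net = εσA(T⁴ − T₀⁴) = 0.979×5.670×10⁻⁸×0.242×(1361⁴ − 310.8⁴).
T⁴ − T₀⁴ = 3.43109×10¹² − 9.33091×10⁹ = 3.42176×10¹² K⁴, so P_net = 4.60×10⁴ W.

Net loss ≈ 4.60×10⁴ W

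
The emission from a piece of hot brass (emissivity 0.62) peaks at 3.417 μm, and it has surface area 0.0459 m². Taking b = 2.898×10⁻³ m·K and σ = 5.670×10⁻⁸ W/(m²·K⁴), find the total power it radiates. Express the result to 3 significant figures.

P ≈ 835 W

Wien's law: T = b/λ_max = 2.898×10⁻³/3.417×10⁻⁶ = 848.112 K.
Area A = 0.0459 m².
Then P = εσAT⁴ = 0.62×5.670×10⁻⁸×0.0459×(848.112)⁴ = 835 W.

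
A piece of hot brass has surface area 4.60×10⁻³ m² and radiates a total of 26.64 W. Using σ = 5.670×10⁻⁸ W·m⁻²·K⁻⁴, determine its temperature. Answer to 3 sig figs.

Area A = 4.60×10⁻³ m².
P = σAT⁴ ⇒ T = (P/(σA))^(1/4) = (26.64/(5.670×10⁻⁸×4.60×10⁻³))^(1/4) = 565 K.

T ≈ 565 K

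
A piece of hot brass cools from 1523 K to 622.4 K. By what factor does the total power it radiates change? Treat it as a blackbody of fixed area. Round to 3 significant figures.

P₂/P₁ ≈ 0.0279

P ∝ T⁴, so P₂/P₁ = (T₂/T₁)⁴ = (622.4/1523)⁴ = (0.408667)⁴ = 0.0279.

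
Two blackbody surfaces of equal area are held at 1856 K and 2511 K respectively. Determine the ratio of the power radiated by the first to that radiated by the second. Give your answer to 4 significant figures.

With equal areas, P₁/P₂ = (T₁/T₂)⁴ = (1856/2511)⁴ = 0.2985.

P₁/P₂ ≈ 0.2985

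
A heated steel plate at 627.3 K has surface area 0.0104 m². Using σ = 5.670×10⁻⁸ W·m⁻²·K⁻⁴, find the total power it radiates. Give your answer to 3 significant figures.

Area A = 0.0104 m².
P = σAT⁴ = 5.670×10⁻⁸ × 0.0104 × (627.3)⁴ = 91.3 W.

P ≈ 91.3 W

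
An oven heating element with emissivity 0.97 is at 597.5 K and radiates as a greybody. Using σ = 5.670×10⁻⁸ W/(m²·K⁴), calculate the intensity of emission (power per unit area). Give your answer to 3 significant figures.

I ≈ 7.01×10³ W/m²

Stefan–Boltzmann: I = εσT⁴ = 0.97 × 5.670×10⁻⁸ × (597.5)⁴ = 7.01×10³ W/m².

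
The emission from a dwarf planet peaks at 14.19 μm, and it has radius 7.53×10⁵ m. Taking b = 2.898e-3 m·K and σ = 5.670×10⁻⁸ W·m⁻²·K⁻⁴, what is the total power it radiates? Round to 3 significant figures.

Wien's law: T = b/λ_max = 2.898×10⁻³/1.419×10⁻⁵ = 204.228 K.
Surface area A = 4πR² = 4π(7.53×10⁵ m)² = 7.12525×10¹² m².
Then P = σAT⁴ = 5.670×10⁻⁸×7.12525×10¹²×(204.228)⁴ = 7.03×10¹⁴ W.

P ≈ 7.03×10¹⁴ W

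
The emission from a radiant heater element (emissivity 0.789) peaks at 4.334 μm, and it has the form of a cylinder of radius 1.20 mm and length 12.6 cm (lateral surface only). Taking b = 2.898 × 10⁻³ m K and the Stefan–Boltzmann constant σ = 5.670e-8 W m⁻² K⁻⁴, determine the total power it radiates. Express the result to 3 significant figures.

P ≈ 8.50 W

Wien's law: T = b/λ_max = 2.898×10⁻³/4.334×10⁻⁶ = 668.666 K.
Lateral area A = 2πrL = 2π×1.20×10⁻³×0.126 = 9.50018×10⁻⁴ m².
Then P = εσAT⁴ = 0.789×5.670×10⁻⁸×9.50018×10⁻⁴×(668.666)⁴ = 8.50 W.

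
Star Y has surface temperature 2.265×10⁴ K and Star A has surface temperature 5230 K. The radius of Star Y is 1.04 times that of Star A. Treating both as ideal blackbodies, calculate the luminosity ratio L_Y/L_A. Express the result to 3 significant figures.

L_Y/L_A ≈ 380

L ∝ R²T⁴, so L_Y/L_A = (R_Y/R_A)²(T_Y/T_A)⁴ = (1.04)² × (2.265×10⁴/5230)⁴ = 1.0816 × 351.776 = 380.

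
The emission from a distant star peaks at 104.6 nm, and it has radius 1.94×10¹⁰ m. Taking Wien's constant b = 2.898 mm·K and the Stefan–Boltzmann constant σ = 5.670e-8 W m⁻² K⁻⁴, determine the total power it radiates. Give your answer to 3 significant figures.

P ≈ 1.58×10³² W

Wien's law: T = b/λ_max = 2.898×10⁻³/1.046×10⁻⁷ = 27705.5 K.
Surface area A = 4πR² = 4π(1.94×10¹⁰ m)² = 4.72948×10²¹ m².
Then P = σAT⁴ = 5.670×10⁻⁸×4.72948×10²¹×(27705.5)⁴ = 1.58×10³² W.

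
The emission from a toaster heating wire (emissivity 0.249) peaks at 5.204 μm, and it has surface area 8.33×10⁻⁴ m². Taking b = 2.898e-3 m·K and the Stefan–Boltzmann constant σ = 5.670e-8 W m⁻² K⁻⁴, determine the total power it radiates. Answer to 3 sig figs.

P ≈ 1.13 W

Wien's law: T = b/λ_max = 2.898×10⁻³/5.204×10⁻⁶ = 556.879 K.
Area A = 8.33×10⁻⁴ m².
Then P = εσAT⁴ = 0.249×5.670×10⁻⁸×8.33×10⁻⁴×(556.879)⁴ = 1.13 W.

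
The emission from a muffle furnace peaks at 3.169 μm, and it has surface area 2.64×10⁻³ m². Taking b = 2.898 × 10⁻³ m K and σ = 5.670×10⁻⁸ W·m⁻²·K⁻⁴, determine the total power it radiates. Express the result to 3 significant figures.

Wien's law: T = b/λ_max = 2.898×10⁻³/3.169×10⁻⁶ = 914.484 K.
Area A = 2.64×10⁻³ m².
Then P = σAT⁴ = 5.670×10⁻⁸×2.64×10⁻³×(914.484)⁴ = 105 W.

P ≈ 105 W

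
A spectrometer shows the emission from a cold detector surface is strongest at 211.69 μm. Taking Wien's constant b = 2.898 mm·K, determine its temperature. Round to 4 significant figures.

T ≈ 13.69 K

Wien's law gives T = b/λ_max = (2.898×10⁻³ m·K)/(2.1169×10⁻⁴ m) = 13.69 K.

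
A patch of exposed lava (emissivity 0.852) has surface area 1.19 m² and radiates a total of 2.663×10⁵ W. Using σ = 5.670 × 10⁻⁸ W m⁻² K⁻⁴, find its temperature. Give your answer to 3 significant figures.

Area A = 1.19 m².
P = εσAT⁴ ⇒ T = (P/(εσA))^(1/4) = (2.663×10⁵/(0.852×5.670×10⁻⁸×1.19))^(1/4) = 1.47×10³ K.

T ≈ 1.47×10³ K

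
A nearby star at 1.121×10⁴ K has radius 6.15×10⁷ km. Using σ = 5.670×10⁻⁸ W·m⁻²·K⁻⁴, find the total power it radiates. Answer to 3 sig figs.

Surface area A = 4πR² = 4π(6.15×10¹⁰ m)² = 4.75292×10²² m².
P = σAT⁴ = 5.670×10⁻⁸ × 4.75292×10²² × (1.121×10⁴)⁴ = 4.26×10³¹ W.

P ≈ 4.26×10³¹ W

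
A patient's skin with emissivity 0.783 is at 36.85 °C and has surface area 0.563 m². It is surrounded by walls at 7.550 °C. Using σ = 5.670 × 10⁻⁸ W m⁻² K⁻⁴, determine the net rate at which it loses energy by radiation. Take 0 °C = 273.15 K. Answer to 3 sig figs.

T = 36.85 °C + 273.15 = 310.00 K.
Surroundings: T = 7.550 °C + 273.15 = 280.700 K.
Area A = 0.563 m².
Net radiated power P_net = εσA(T⁴ − T₀⁴) = 0.783×5.670×10⁻⁸×0.563×(310.00⁴ − 280.700⁴).
T⁴ − T₀⁴ = 9.23521×10⁹ − 6.20826×10⁹ = 3.02695×10⁹ K⁴, so P_net = 75.7 W.

Net loss ≈ 75.7 W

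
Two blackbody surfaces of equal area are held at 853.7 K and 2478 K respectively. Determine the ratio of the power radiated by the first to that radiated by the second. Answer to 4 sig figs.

With equal areas, P₁/P₂ = (T₁/T₂)⁴ = (853.7/2478)⁴ = 0.01409.

P₁/P₂ ≈ 0.01409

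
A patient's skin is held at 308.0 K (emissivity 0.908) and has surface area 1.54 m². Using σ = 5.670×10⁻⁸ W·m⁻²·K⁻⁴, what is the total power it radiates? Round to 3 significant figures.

Area A = 1.54 m².
P = εσAT⁴ = 0.908 × 5.670×10⁻⁸ × 1.54 × (308.0)⁴ = 713 W.

P ≈ 713 W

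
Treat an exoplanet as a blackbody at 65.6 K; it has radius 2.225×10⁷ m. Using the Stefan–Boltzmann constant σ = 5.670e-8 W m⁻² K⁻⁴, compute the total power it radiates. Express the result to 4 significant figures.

Surface area A = 4πR² = 4π(2.225×10⁷ m)² = 6.22114×10¹⁵ m².
P = σAT⁴ = 5.670×10⁻⁸ × 6.22114×10¹⁵ × (65.6)⁴ = 6.532×10¹⁵ W.

P ≈ 6.532×10¹⁵ W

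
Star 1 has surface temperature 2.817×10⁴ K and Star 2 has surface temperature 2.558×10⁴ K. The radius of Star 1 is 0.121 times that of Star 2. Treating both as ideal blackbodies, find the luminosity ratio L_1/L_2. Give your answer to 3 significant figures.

L_1/L_2 ≈ 0.0215

L ∝ R²T⁴, so L_1/L_2 = (R_1/R_2)²(T_1/T_2)⁴ = (0.121)² × (2.817×10⁴/2.558×10⁴)⁴ = 0.014641 × 1.47077 = 0.0215.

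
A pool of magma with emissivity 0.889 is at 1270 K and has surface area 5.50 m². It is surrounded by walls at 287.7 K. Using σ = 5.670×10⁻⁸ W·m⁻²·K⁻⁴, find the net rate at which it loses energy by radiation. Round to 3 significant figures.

Net loss ≈ 7.19×10⁵ W

Area A = 5.50 m².
Net radiated power P_net = εσA(T⁴ − T₀⁴) = 0.889×5.670×10⁻⁸×5.50×(1270⁴ − 287.7⁴).
T⁴ − T₀⁴ = 2.60145×10¹² − 6.85109×10⁹ = 2.59460×10¹² K⁴, so P_net = 7.19×10⁵ W.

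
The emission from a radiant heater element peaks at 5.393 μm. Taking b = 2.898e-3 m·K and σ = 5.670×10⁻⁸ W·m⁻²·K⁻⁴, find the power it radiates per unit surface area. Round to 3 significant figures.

I ≈ 4.73×10³ W/m²

Wien's law: T = b/λ_max = 2.898×10⁻³/5.393×10⁻⁶ = 537.363 K.
Then I = σT⁴ = 5.670×10⁻⁸×(537.363)⁴ = 4.73×10³ W/m².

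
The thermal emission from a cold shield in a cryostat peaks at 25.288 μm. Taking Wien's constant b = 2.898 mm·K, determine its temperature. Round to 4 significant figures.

Wien's law gives T = b/λ_max = (2.898×10⁻³ m·K)/(2.5288×10⁻⁵ m) = 114.6 K.

T ≈ 114.6 K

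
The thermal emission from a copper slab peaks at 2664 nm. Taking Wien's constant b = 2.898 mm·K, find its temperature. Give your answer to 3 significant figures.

Wien's law gives T = b/λ_max = (2.898×10⁻³ m·K)/(2.664×10⁻⁶ m) = 1.09×10³ K.

T ≈ 1.09×10³ K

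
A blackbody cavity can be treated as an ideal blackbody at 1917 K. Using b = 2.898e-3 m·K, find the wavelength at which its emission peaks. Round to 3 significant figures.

Wien's displacement law: λ_max = b/T = (2.898×10⁻³ m·K)/(1917 K) = 1.512×10⁻⁶ m.
That is 1.51×10³ nm, in the infrared range.

λ_max ≈ 1.51×10³ nm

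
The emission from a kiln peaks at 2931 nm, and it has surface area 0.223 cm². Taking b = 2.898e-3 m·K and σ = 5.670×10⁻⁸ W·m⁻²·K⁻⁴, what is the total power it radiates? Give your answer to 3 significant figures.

P ≈ 1.21 W

Wien's law: T = b/λ_max = 2.898×10⁻³/2.931×10⁻⁶ = 988.741 K.
Area A = 0.223 cm² = 2.23×10⁻⁵ m².
Then P = σAT⁴ = 5.670×10⁻⁸×2.23×10⁻⁵×(988.741)⁴ = 1.21 W.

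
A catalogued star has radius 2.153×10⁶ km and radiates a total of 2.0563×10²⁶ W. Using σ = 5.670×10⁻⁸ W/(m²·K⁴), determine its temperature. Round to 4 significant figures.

Surface area A = 4πR² = 4π(2.153×10⁹ m)² = 5.82503×10¹⁹ m².
P = σAT⁴ ⇒ T = (P/(σA))^(1/4) = (2.0563×10²⁶/(5.670×10⁻⁸×5.82503×10¹⁹))^(1/4) = 2809 K.

T ≈ 2809 K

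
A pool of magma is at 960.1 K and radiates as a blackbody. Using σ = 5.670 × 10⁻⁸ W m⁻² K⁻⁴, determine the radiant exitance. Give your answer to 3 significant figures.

Stefan–Boltzmann: I = σT⁴ = 5.670×10⁻⁸ × (960.1)⁴ = 4.82×10⁴ W/m².

I ≈ 4.82×10⁴ W/m²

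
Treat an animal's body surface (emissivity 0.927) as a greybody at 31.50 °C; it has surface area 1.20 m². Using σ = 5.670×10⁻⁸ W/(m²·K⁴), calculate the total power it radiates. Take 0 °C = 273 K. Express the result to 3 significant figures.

P ≈ 542 W

T = 31.50 °C + 273 = 304.50 K.
Area A = 1.20 m².
P = εσAT⁴ = 0.927 × 5.670×10⁻⁸ × 1.20 × (304.50)⁴ = 542 W.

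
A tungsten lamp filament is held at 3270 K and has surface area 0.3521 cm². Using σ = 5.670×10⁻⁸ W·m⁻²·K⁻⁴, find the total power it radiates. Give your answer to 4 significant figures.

P ≈ 228.3 W

Area A = 0.3521 cm² = 3.521×10⁻⁵ m².
P = σAT⁴ = 5.670×10⁻⁸ × 3.521×10⁻⁵ × (3270)⁴ = 228.3 W.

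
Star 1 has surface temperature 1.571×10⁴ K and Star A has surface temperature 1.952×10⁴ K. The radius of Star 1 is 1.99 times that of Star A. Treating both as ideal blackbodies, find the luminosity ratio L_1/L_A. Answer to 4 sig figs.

L ∝ R²T⁴, so L_1/L_A = (R_1/R_A)²(T_1/T_A)⁴ = (1.99)² × (1.571×10⁴/1.952×10⁴)⁴ = 3.9601 × 0.419552 = 1.661.

L_1/L_A ≈ 1.661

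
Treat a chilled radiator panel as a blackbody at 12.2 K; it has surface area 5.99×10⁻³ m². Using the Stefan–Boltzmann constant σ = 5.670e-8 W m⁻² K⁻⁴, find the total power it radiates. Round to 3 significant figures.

P ≈ 7.52×10⁻⁶ W

Area A = 5.99×10⁻³ m².
P = σAT⁴ = 5.670×10⁻⁸ × 5.99×10⁻³ × (12.2)⁴ = 7.52×10⁻⁶ W.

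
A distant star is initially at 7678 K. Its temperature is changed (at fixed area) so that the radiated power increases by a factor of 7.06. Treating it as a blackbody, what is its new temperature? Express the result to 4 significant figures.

T₂ ≈ 1.252×10⁴ K

P ∝ T⁴, so T₂/T₁ = (P₂/P₁)^(1/4) = (7.06)^(1/4) = 1.63005.
T₂ = 7678 × 1.63005 = 1.252×10⁴ K.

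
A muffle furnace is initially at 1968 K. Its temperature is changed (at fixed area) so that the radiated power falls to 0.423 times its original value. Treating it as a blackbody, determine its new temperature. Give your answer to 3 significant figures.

T₂ ≈ 1.59×10³ K

P ∝ T⁴, so T₂/T₁ = (P₂/P₁)^(1/4) = (0.423)^(1/4) = 0.806464.
T₂ = 1968 × 0.806464 = 1.59×10³ K.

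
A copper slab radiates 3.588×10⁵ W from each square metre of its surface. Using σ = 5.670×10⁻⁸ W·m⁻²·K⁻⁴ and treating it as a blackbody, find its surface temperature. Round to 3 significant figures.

T ≈ 1.59×10³ K

I = σT⁴, so T = (I/σ)^(1/4) = (3.588×10⁵/(5.670×10⁻⁸))^(1/4) = 1.59×10³ K.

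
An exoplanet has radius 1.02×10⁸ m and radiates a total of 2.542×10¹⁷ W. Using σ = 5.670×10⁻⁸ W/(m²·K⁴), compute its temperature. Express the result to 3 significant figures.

T ≈ 76.5 K

Surface area A = 4πR² = 4π(1.02×10⁸ m)² = 1.30741×10¹⁷ m².
P = σAT⁴ ⇒ T = (P/(σA))^(1/4) = (2.542×10¹⁷/(5.670×10⁻⁸×1.30741×10¹⁷))^(1/4) = 76.5 K.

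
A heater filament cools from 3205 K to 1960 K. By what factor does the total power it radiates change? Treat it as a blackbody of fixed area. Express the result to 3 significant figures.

P₂/P₁ ≈ 0.140

P ∝ T⁴, so P₂/P₁ = (T₂/T₁)⁴ = (1960/3205)⁴ = (0.611544)⁴ = 0.140.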